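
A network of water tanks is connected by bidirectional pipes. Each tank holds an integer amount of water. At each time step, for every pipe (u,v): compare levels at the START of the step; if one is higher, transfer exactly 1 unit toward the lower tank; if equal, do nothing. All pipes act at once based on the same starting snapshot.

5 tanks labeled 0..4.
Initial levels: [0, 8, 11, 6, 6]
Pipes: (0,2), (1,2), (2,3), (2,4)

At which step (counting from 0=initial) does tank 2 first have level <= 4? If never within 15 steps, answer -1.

Answer: 6

Derivation:
Step 1: flows [2->0,2->1,2->3,2->4] -> levels [1 9 7 7 7]
Step 2: flows [2->0,1->2,2=3,2=4] -> levels [2 8 7 7 7]
Step 3: flows [2->0,1->2,2=3,2=4] -> levels [3 7 7 7 7]
Step 4: flows [2->0,1=2,2=3,2=4] -> levels [4 7 6 7 7]
Step 5: flows [2->0,1->2,3->2,4->2] -> levels [5 6 8 6 6]
Step 6: flows [2->0,2->1,2->3,2->4] -> levels [6 7 4 7 7]
Tank 2 first reaches <=4 at step 6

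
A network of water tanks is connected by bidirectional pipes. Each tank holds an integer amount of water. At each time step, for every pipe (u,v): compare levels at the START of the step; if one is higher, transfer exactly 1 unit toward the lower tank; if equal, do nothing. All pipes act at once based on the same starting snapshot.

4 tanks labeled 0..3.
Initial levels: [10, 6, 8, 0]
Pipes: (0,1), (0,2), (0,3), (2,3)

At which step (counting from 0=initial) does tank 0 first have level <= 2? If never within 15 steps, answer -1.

Answer: -1

Derivation:
Step 1: flows [0->1,0->2,0->3,2->3] -> levels [7 7 8 2]
Step 2: flows [0=1,2->0,0->3,2->3] -> levels [7 7 6 4]
Step 3: flows [0=1,0->2,0->3,2->3] -> levels [5 7 6 6]
Step 4: flows [1->0,2->0,3->0,2=3] -> levels [8 6 5 5]
Step 5: flows [0->1,0->2,0->3,2=3] -> levels [5 7 6 6]
  -> period-2 cycle (repeats step 3); tank 0 never drops to <=2
Tank 0 never reaches <=2 within 15 steps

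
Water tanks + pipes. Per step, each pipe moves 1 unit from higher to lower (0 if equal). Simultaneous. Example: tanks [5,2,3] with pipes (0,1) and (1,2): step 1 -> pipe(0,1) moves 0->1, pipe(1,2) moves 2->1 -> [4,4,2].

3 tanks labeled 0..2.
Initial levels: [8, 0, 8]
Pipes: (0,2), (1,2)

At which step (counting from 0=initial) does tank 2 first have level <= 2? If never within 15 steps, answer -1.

Answer: -1

Derivation:
Step 1: flows [0=2,2->1] -> levels [8 1 7]
Step 2: flows [0->2,2->1] -> levels [7 2 7]
Step 3: flows [0=2,2->1] -> levels [7 3 6]
Step 4: flows [0->2,2->1] -> levels [6 4 6]
Step 5: flows [0=2,2->1] -> levels [6 5 5]
Step 6: flows [0->2,1=2] -> levels [5 5 6]
Step 7: flows [2->0,2->1] -> levels [6 6 4]
Step 8: flows [0->2,1->2] -> levels [5 5 6]
  -> period-2 cycle (repeats step 6); tank 2 never drops to <=2
Tank 2 never reaches <=2 within 15 steps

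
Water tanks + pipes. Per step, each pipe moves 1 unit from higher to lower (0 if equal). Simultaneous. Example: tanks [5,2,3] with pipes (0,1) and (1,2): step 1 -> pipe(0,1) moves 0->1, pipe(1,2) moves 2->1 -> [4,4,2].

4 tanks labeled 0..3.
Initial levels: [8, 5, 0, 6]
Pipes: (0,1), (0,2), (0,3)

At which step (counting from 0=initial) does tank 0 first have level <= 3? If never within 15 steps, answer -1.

Answer: -1

Derivation:
Step 1: flows [0->1,0->2,0->3] -> levels [5 6 1 7]
Step 2: flows [1->0,0->2,3->0] -> levels [6 5 2 6]
Step 3: flows [0->1,0->2,0=3] -> levels [4 6 3 6]
Step 4: flows [1->0,0->2,3->0] -> levels [5 5 4 5]
Step 5: flows [0=1,0->2,0=3] -> levels [4 5 5 5]
Step 6: flows [1->0,2->0,3->0] -> levels [7 4 4 4]
Step 7: flows [0->1,0->2,0->3] -> levels [4 5 5 5]
  -> period-2 cycle (repeats step 5); tank 0 never drops to <=3
Tank 0 never reaches <=3 within 15 steps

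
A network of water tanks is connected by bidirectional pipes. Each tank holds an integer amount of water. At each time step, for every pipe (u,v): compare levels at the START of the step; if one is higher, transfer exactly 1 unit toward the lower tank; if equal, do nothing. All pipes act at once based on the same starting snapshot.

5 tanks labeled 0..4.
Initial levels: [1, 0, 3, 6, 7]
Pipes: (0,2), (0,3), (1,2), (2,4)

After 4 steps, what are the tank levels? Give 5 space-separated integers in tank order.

Answer: 2 3 5 4 3

Derivation:
Step 1: flows [2->0,3->0,2->1,4->2] -> levels [3 1 2 5 6]
Step 2: flows [0->2,3->0,2->1,4->2] -> levels [3 2 3 4 5]
Step 3: flows [0=2,3->0,2->1,4->2] -> levels [4 3 3 3 4]
Step 4: flows [0->2,0->3,1=2,4->2] -> levels [2 3 5 4 3]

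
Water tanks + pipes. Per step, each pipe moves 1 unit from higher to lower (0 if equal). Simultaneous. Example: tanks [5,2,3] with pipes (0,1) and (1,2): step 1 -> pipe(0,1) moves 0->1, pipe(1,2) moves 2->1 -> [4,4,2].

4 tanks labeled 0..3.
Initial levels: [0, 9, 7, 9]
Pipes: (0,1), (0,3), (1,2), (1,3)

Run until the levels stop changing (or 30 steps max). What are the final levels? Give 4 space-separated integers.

Step 1: flows [1->0,3->0,1->2,1=3] -> levels [2 7 8 8]
Step 2: flows [1->0,3->0,2->1,3->1] -> levels [4 8 7 6]
Step 3: flows [1->0,3->0,1->2,1->3] -> levels [6 5 8 6]
Step 4: flows [0->1,0=3,2->1,3->1] -> levels [5 8 7 5]
Step 5: flows [1->0,0=3,1->2,1->3] -> levels [6 5 8 6]
  -> period-2 cycle: step 5 state = step 3 state; never stabilizes
  -> state at step 30: (30-3) mod 2 = 1, same as step 4 -> [5 8 7 5]

Answer: 5 8 7 5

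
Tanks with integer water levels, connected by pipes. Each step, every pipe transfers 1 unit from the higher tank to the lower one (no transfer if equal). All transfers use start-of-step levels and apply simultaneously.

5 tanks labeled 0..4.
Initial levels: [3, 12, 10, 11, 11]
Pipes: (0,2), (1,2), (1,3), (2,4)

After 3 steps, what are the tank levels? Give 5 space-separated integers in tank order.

Answer: 6 10 9 12 10

Derivation:
Step 1: flows [2->0,1->2,1->3,4->2] -> levels [4 10 11 12 10]
Step 2: flows [2->0,2->1,3->1,2->4] -> levels [5 12 8 11 11]
Step 3: flows [2->0,1->2,1->3,4->2] -> levels [6 10 9 12 10]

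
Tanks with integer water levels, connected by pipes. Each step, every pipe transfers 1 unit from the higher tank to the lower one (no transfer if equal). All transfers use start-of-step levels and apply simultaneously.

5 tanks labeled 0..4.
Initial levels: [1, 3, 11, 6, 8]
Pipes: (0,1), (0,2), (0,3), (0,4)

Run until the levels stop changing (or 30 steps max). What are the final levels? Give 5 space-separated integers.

Answer: 8 5 6 5 5

Derivation:
Step 1: flows [1->0,2->0,3->0,4->0] -> levels [5 2 10 5 7]
Step 2: flows [0->1,2->0,0=3,4->0] -> levels [6 3 9 5 6]
Step 3: flows [0->1,2->0,0->3,0=4] -> levels [5 4 8 6 6]
Step 4: flows [0->1,2->0,3->0,4->0] -> levels [7 5 7 5 5]
Step 5: flows [0->1,0=2,0->3,0->4] -> levels [4 6 7 6 6]
Step 6: flows [1->0,2->0,3->0,4->0] -> levels [8 5 6 5 5]
Step 7: flows [0->1,0->2,0->3,0->4] -> levels [4 6 7 6 6]
  -> period-2 cycle: step 7 state = step 5 state; never stabilizes
  -> state at step 30: (30-5) mod 2 = 1, same as step 6 -> [8 5 6 5 5]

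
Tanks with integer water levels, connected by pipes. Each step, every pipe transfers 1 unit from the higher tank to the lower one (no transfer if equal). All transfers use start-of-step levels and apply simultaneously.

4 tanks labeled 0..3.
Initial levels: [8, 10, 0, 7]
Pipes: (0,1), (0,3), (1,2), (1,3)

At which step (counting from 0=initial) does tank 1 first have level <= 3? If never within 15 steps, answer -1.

Answer: -1

Derivation:
Step 1: flows [1->0,0->3,1->2,1->3] -> levels [8 7 1 9]
Step 2: flows [0->1,3->0,1->2,3->1] -> levels [8 8 2 7]
Step 3: flows [0=1,0->3,1->2,1->3] -> levels [7 6 3 9]
Step 4: flows [0->1,3->0,1->2,3->1] -> levels [7 7 4 7]
Step 5: flows [0=1,0=3,1->2,1=3] -> levels [7 6 5 7]
Step 6: flows [0->1,0=3,1->2,3->1] -> levels [6 7 6 6]
Step 7: flows [1->0,0=3,1->2,1->3] -> levels [7 4 7 7]
Step 8: flows [0->1,0=3,2->1,3->1] -> levels [6 7 6 6]
  -> period-2 cycle (repeats step 6); tank 1 never drops to <=3
Tank 1 never reaches <=3 within 15 steps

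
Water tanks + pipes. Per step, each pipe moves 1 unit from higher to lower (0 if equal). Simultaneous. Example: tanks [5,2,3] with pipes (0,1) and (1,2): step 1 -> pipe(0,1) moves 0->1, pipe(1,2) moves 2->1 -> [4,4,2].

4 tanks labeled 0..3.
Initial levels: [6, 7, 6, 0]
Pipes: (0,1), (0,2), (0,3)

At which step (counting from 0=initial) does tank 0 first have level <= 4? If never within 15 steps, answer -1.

Step 1: flows [1->0,0=2,0->3] -> levels [6 6 6 1]
Step 2: flows [0=1,0=2,0->3] -> levels [5 6 6 2]
Step 3: flows [1->0,2->0,0->3] -> levels [6 5 5 3]
Step 4: flows [0->1,0->2,0->3] -> levels [3 6 6 4]
Tank 0 first reaches <=4 at step 4

Answer: 4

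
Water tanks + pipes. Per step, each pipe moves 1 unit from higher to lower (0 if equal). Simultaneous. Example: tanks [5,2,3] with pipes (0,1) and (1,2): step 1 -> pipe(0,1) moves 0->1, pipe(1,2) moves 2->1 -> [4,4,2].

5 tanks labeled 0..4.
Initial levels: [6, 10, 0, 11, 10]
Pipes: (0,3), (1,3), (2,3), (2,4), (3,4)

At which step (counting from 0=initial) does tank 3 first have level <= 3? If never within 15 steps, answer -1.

Answer: -1

Derivation:
Step 1: flows [3->0,3->1,3->2,4->2,3->4] -> levels [7 11 2 7 10]
Step 2: flows [0=3,1->3,3->2,4->2,4->3] -> levels [7 10 4 8 8]
Step 3: flows [3->0,1->3,3->2,4->2,3=4] -> levels [8 9 6 7 7]
Step 4: flows [0->3,1->3,3->2,4->2,3=4] -> levels [7 8 8 8 6]
Step 5: flows [3->0,1=3,2=3,2->4,3->4] -> levels [8 8 7 6 8]
Step 6: flows [0->3,1->3,2->3,4->2,4->3] -> levels [7 7 7 10 6]
Step 7: flows [3->0,3->1,3->2,2->4,3->4] -> levels [8 8 7 6 8]
  -> period-2 cycle (repeats step 5); tank 3 never drops to <=3
Tank 3 never reaches <=3 within 15 steps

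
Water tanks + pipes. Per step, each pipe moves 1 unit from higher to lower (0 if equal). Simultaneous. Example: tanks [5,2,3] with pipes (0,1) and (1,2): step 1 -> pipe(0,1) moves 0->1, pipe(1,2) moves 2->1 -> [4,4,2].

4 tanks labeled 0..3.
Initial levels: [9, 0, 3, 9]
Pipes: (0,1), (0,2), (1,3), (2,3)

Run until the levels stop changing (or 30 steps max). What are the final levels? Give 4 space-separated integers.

Step 1: flows [0->1,0->2,3->1,3->2] -> levels [7 2 5 7]
Step 2: flows [0->1,0->2,3->1,3->2] -> levels [5 4 7 5]
Step 3: flows [0->1,2->0,3->1,2->3] -> levels [5 6 5 5]
Step 4: flows [1->0,0=2,1->3,2=3] -> levels [6 4 5 6]
Step 5: flows [0->1,0->2,3->1,3->2] -> levels [4 6 7 4]
Step 6: flows [1->0,2->0,1->3,2->3] -> levels [6 4 5 6]
  -> period-2 cycle: step 6 state = step 4 state; never stabilizes
  -> state at step 30: (30-4) mod 2 = 0, same as step 4 -> [6 4 5 6]

Answer: 6 4 5 6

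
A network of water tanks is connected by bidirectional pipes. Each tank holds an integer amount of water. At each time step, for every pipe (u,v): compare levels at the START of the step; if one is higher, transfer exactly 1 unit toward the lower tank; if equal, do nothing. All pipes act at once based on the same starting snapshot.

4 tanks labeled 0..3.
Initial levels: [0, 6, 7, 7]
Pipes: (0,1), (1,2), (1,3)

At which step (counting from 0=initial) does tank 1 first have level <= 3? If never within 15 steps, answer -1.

Answer: 5

Derivation:
Step 1: flows [1->0,2->1,3->1] -> levels [1 7 6 6]
Step 2: flows [1->0,1->2,1->3] -> levels [2 4 7 7]
Step 3: flows [1->0,2->1,3->1] -> levels [3 5 6 6]
Step 4: flows [1->0,2->1,3->1] -> levels [4 6 5 5]
Step 5: flows [1->0,1->2,1->3] -> levels [5 3 6 6]
Tank 1 first reaches <=3 at step 5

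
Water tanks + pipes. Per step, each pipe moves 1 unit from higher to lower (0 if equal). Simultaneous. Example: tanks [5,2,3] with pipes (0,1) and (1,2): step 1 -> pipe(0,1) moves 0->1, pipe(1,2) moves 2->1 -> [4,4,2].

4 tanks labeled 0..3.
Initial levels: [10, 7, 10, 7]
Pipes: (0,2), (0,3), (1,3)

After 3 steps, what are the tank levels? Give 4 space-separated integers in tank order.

Answer: 8 8 9 9

Derivation:
Step 1: flows [0=2,0->3,1=3] -> levels [9 7 10 8]
Step 2: flows [2->0,0->3,3->1] -> levels [9 8 9 8]
Step 3: flows [0=2,0->3,1=3] -> levels [8 8 9 9]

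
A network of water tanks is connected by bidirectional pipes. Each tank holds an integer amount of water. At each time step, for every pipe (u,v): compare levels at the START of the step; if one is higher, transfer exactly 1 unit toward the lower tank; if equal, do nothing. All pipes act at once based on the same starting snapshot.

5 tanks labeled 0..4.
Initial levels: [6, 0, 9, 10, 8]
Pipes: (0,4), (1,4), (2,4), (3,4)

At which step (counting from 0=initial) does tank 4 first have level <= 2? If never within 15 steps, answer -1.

Step 1: flows [4->0,4->1,2->4,3->4] -> levels [7 1 8 9 8]
Step 2: flows [4->0,4->1,2=4,3->4] -> levels [8 2 8 8 7]
Step 3: flows [0->4,4->1,2->4,3->4] -> levels [7 3 7 7 9]
Step 4: flows [4->0,4->1,4->2,4->3] -> levels [8 4 8 8 5]
Step 5: flows [0->4,4->1,2->4,3->4] -> levels [7 5 7 7 7]
Step 6: flows [0=4,4->1,2=4,3=4] -> levels [7 6 7 7 6]
Step 7: flows [0->4,1=4,2->4,3->4] -> levels [6 6 6 6 9]
Step 8: flows [4->0,4->1,4->2,4->3] -> levels [7 7 7 7 5]
Step 9: flows [0->4,1->4,2->4,3->4] -> levels [6 6 6 6 9]
  -> period-2 cycle (repeats step 7); tank 4 never drops to <=2
Tank 4 never reaches <=2 within 15 steps

Answer: -1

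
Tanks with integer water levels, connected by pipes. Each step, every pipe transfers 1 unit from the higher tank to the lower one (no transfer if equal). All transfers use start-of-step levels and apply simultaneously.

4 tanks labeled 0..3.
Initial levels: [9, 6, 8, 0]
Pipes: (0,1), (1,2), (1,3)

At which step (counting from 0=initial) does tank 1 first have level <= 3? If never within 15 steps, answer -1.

Answer: -1

Derivation:
Step 1: flows [0->1,2->1,1->3] -> levels [8 7 7 1]
Step 2: flows [0->1,1=2,1->3] -> levels [7 7 7 2]
Step 3: flows [0=1,1=2,1->3] -> levels [7 6 7 3]
Step 4: flows [0->1,2->1,1->3] -> levels [6 7 6 4]
Step 5: flows [1->0,1->2,1->3] -> levels [7 4 7 5]
Step 6: flows [0->1,2->1,3->1] -> levels [6 7 6 4]
  -> period-2 cycle (repeats step 4); tank 1 never drops to <=3
Tank 1 never reaches <=3 within 15 steps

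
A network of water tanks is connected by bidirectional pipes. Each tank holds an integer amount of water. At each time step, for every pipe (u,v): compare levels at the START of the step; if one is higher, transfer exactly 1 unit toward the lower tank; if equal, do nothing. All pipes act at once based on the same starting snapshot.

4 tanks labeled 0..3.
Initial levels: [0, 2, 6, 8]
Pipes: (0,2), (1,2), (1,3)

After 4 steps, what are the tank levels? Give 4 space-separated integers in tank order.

Step 1: flows [2->0,2->1,3->1] -> levels [1 4 4 7]
Step 2: flows [2->0,1=2,3->1] -> levels [2 5 3 6]
Step 3: flows [2->0,1->2,3->1] -> levels [3 5 3 5]
Step 4: flows [0=2,1->2,1=3] -> levels [3 4 4 5]

Answer: 3 4 4 5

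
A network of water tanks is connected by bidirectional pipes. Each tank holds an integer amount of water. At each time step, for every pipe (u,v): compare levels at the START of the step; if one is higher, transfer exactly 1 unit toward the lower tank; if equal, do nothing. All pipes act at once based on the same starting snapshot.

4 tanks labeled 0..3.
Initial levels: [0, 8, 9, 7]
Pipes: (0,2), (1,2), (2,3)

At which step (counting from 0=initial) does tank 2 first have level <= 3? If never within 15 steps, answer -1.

Answer: -1

Derivation:
Step 1: flows [2->0,2->1,2->3] -> levels [1 9 6 8]
Step 2: flows [2->0,1->2,3->2] -> levels [2 8 7 7]
Step 3: flows [2->0,1->2,2=3] -> levels [3 7 7 7]
Step 4: flows [2->0,1=2,2=3] -> levels [4 7 6 7]
Step 5: flows [2->0,1->2,3->2] -> levels [5 6 7 6]
Step 6: flows [2->0,2->1,2->3] -> levels [6 7 4 7]
Step 7: flows [0->2,1->2,3->2] -> levels [5 6 7 6]
  -> period-2 cycle (repeats step 5); tank 2 never drops to <=3
Tank 2 never reaches <=3 within 15 steps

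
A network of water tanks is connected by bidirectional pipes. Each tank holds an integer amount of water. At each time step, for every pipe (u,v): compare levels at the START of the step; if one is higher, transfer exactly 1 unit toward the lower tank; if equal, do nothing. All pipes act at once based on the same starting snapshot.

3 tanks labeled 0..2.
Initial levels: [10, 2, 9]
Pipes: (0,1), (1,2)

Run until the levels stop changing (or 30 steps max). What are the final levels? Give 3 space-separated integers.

Step 1: flows [0->1,2->1] -> levels [9 4 8]
Step 2: flows [0->1,2->1] -> levels [8 6 7]
Step 3: flows [0->1,2->1] -> levels [7 8 6]
Step 4: flows [1->0,1->2] -> levels [8 6 7]
  -> period-2 cycle: step 4 state = step 2 state; never stabilizes
  -> state at step 30: (30-2) mod 2 = 0, same as step 2 -> [8 6 7]

Answer: 8 6 7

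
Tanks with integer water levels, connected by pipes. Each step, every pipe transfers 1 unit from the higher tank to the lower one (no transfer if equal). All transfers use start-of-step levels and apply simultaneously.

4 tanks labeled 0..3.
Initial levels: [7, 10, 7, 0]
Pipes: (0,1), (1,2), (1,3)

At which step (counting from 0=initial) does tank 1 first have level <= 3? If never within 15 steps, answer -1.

Step 1: flows [1->0,1->2,1->3] -> levels [8 7 8 1]
Step 2: flows [0->1,2->1,1->3] -> levels [7 8 7 2]
Step 3: flows [1->0,1->2,1->3] -> levels [8 5 8 3]
Step 4: flows [0->1,2->1,1->3] -> levels [7 6 7 4]
Step 5: flows [0->1,2->1,1->3] -> levels [6 7 6 5]
Step 6: flows [1->0,1->2,1->3] -> levels [7 4 7 6]
Step 7: flows [0->1,2->1,3->1] -> levels [6 7 6 5]
  -> period-2 cycle (repeats step 5); tank 1 never drops to <=3
Tank 1 never reaches <=3 within 15 steps

Answer: -1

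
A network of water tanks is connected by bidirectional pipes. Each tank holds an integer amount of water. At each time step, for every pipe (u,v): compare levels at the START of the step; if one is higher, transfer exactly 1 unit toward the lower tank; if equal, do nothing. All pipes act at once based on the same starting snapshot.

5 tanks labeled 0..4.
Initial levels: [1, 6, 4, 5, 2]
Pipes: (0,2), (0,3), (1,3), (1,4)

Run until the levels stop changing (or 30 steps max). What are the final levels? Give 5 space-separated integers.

Step 1: flows [2->0,3->0,1->3,1->4] -> levels [3 4 3 5 3]
Step 2: flows [0=2,3->0,3->1,1->4] -> levels [4 4 3 3 4]
Step 3: flows [0->2,0->3,1->3,1=4] -> levels [2 3 4 5 4]
Step 4: flows [2->0,3->0,3->1,4->1] -> levels [4 5 3 3 3]
Step 5: flows [0->2,0->3,1->3,1->4] -> levels [2 3 4 5 4]
  -> period-2 cycle: step 5 state = step 3 state; never stabilizes
  -> state at step 30: (30-3) mod 2 = 1, same as step 4 -> [4 5 3 3 3]

Answer: 4 5 3 3 3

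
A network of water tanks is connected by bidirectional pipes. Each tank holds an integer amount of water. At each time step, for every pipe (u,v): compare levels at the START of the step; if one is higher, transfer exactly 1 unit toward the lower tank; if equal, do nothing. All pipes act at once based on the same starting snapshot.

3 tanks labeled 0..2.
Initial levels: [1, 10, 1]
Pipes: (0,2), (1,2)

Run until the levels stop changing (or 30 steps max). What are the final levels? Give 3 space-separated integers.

Step 1: flows [0=2,1->2] -> levels [1 9 2]
Step 2: flows [2->0,1->2] -> levels [2 8 2]
Step 3: flows [0=2,1->2] -> levels [2 7 3]
Step 4: flows [2->0,1->2] -> levels [3 6 3]
Step 5: flows [0=2,1->2] -> levels [3 5 4]
Step 6: flows [2->0,1->2] -> levels [4 4 4]
Step 7: flows [0=2,1=2] -> levels [4 4 4]
  -> stable (no change)

Answer: 4 4 4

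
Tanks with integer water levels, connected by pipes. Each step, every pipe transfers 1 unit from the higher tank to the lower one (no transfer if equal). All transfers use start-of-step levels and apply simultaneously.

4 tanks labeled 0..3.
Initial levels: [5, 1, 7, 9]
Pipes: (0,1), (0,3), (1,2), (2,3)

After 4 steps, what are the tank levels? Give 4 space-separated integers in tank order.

Step 1: flows [0->1,3->0,2->1,3->2] -> levels [5 3 7 7]
Step 2: flows [0->1,3->0,2->1,2=3] -> levels [5 5 6 6]
Step 3: flows [0=1,3->0,2->1,2=3] -> levels [6 6 5 5]
Step 4: flows [0=1,0->3,1->2,2=3] -> levels [5 5 6 6]

Answer: 5 5 6 6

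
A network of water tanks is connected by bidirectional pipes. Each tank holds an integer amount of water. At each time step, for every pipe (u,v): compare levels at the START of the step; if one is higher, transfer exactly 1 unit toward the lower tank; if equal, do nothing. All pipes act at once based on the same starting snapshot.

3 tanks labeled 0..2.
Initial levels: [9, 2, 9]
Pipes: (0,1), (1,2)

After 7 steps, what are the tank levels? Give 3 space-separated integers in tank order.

Step 1: flows [0->1,2->1] -> levels [8 4 8]
Step 2: flows [0->1,2->1] -> levels [7 6 7]
Step 3: flows [0->1,2->1] -> levels [6 8 6]
Step 4: flows [1->0,1->2] -> levels [7 6 7]
  -> period-2 cycle: step 4 state = step 2 state
  -> state at step 7: (7-2) mod 2 = 1, same as step 3 -> [6 8 6]

Answer: 6 8 6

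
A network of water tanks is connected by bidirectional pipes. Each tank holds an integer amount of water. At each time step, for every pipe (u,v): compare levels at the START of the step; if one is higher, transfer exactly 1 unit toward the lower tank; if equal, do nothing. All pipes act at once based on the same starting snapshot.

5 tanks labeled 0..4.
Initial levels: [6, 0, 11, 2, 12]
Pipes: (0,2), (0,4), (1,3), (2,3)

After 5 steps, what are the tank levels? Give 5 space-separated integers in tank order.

Answer: 8 3 7 4 9

Derivation:
Step 1: flows [2->0,4->0,3->1,2->3] -> levels [8 1 9 2 11]
Step 2: flows [2->0,4->0,3->1,2->3] -> levels [10 2 7 2 10]
Step 3: flows [0->2,0=4,1=3,2->3] -> levels [9 2 7 3 10]
Step 4: flows [0->2,4->0,3->1,2->3] -> levels [9 3 7 3 9]
Step 5: flows [0->2,0=4,1=3,2->3] -> levels [8 3 7 4 9]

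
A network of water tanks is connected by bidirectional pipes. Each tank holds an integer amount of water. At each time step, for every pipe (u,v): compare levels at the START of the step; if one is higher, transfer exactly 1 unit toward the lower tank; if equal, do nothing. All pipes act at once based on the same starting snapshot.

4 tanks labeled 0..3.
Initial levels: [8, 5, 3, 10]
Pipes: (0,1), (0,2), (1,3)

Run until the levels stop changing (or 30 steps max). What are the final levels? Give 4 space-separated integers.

Step 1: flows [0->1,0->2,3->1] -> levels [6 7 4 9]
Step 2: flows [1->0,0->2,3->1] -> levels [6 7 5 8]
Step 3: flows [1->0,0->2,3->1] -> levels [6 7 6 7]
Step 4: flows [1->0,0=2,1=3] -> levels [7 6 6 7]
Step 5: flows [0->1,0->2,3->1] -> levels [5 8 7 6]
Step 6: flows [1->0,2->0,1->3] -> levels [7 6 6 7]
  -> period-2 cycle: step 6 state = step 4 state; never stabilizes
  -> state at step 30: (30-4) mod 2 = 0, same as step 4 -> [7 6 6 7]

Answer: 7 6 6 7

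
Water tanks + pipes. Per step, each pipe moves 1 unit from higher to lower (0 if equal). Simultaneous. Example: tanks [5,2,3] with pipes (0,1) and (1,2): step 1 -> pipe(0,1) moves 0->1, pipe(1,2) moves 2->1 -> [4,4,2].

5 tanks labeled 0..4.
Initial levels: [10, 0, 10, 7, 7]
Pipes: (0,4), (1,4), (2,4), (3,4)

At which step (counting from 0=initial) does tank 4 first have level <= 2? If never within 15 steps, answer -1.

Answer: -1

Derivation:
Step 1: flows [0->4,4->1,2->4,3=4] -> levels [9 1 9 7 8]
Step 2: flows [0->4,4->1,2->4,4->3] -> levels [8 2 8 8 8]
Step 3: flows [0=4,4->1,2=4,3=4] -> levels [8 3 8 8 7]
Step 4: flows [0->4,4->1,2->4,3->4] -> levels [7 4 7 7 9]
Step 5: flows [4->0,4->1,4->2,4->3] -> levels [8 5 8 8 5]
Step 6: flows [0->4,1=4,2->4,3->4] -> levels [7 5 7 7 8]
Step 7: flows [4->0,4->1,4->2,4->3] -> levels [8 6 8 8 4]
Step 8: flows [0->4,1->4,2->4,3->4] -> levels [7 5 7 7 8]
  -> period-2 cycle (repeats step 6); tank 4 never drops to <=2
Tank 4 never reaches <=2 within 15 steps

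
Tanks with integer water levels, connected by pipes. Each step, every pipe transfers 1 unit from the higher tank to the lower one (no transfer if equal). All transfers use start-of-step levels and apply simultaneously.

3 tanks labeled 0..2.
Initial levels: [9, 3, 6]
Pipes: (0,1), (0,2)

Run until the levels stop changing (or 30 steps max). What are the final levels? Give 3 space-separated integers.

Step 1: flows [0->1,0->2] -> levels [7 4 7]
Step 2: flows [0->1,0=2] -> levels [6 5 7]
Step 3: flows [0->1,2->0] -> levels [6 6 6]
Step 4: flows [0=1,0=2] -> levels [6 6 6]
  -> stable (no change)

Answer: 6 6 6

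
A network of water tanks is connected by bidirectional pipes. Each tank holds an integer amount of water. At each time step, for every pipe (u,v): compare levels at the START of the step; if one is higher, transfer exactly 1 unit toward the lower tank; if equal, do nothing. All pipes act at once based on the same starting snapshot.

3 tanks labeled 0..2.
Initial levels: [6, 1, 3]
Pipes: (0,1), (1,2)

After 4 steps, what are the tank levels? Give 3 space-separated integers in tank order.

Answer: 4 2 4

Derivation:
Step 1: flows [0->1,2->1] -> levels [5 3 2]
Step 2: flows [0->1,1->2] -> levels [4 3 3]
Step 3: flows [0->1,1=2] -> levels [3 4 3]
Step 4: flows [1->0,1->2] -> levels [4 2 4]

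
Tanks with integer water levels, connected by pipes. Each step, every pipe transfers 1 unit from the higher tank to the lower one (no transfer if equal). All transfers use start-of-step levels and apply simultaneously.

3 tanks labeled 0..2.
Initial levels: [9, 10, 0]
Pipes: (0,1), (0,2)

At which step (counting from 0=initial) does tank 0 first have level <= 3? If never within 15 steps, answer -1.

Step 1: flows [1->0,0->2] -> levels [9 9 1]
Step 2: flows [0=1,0->2] -> levels [8 9 2]
Step 3: flows [1->0,0->2] -> levels [8 8 3]
Step 4: flows [0=1,0->2] -> levels [7 8 4]
Step 5: flows [1->0,0->2] -> levels [7 7 5]
Step 6: flows [0=1,0->2] -> levels [6 7 6]
Step 7: flows [1->0,0=2] -> levels [7 6 6]
Step 8: flows [0->1,0->2] -> levels [5 7 7]
Step 9: flows [1->0,2->0] -> levels [7 6 6]
  -> period-2 cycle (repeats step 7); tank 0 never drops to <=3
Tank 0 never reaches <=3 within 15 steps

Answer: -1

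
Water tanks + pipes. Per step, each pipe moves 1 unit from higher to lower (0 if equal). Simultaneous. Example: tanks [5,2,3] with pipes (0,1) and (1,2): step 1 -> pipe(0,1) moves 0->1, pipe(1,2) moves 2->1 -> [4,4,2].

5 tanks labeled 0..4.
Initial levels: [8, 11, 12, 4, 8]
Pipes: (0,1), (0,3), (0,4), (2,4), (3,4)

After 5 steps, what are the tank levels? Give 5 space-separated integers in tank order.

Answer: 10 8 8 8 9

Derivation:
Step 1: flows [1->0,0->3,0=4,2->4,4->3] -> levels [8 10 11 6 8]
Step 2: flows [1->0,0->3,0=4,2->4,4->3] -> levels [8 9 10 8 8]
Step 3: flows [1->0,0=3,0=4,2->4,3=4] -> levels [9 8 9 8 9]
Step 4: flows [0->1,0->3,0=4,2=4,4->3] -> levels [7 9 9 10 8]
Step 5: flows [1->0,3->0,4->0,2->4,3->4] -> levels [10 8 8 8 9]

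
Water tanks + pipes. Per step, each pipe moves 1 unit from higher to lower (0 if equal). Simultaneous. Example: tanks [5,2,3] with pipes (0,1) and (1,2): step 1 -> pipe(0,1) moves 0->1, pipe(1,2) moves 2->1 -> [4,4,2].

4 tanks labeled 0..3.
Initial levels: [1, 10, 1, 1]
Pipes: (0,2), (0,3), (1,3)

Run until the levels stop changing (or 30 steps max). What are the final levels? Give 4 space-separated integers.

Step 1: flows [0=2,0=3,1->3] -> levels [1 9 1 2]
Step 2: flows [0=2,3->0,1->3] -> levels [2 8 1 2]
Step 3: flows [0->2,0=3,1->3] -> levels [1 7 2 3]
Step 4: flows [2->0,3->0,1->3] -> levels [3 6 1 3]
Step 5: flows [0->2,0=3,1->3] -> levels [2 5 2 4]
Step 6: flows [0=2,3->0,1->3] -> levels [3 4 2 4]
Step 7: flows [0->2,3->0,1=3] -> levels [3 4 3 3]
Step 8: flows [0=2,0=3,1->3] -> levels [3 3 3 4]
Step 9: flows [0=2,3->0,3->1] -> levels [4 4 3 2]
Step 10: flows [0->2,0->3,1->3] -> levels [2 3 4 4]
Step 11: flows [2->0,3->0,3->1] -> levels [4 4 3 2]
  -> period-2 cycle: step 11 state = step 9 state; never stabilizes
  -> state at step 30: (30-9) mod 2 = 1, same as step 10 -> [2 3 4 4]

Answer: 2 3 4 4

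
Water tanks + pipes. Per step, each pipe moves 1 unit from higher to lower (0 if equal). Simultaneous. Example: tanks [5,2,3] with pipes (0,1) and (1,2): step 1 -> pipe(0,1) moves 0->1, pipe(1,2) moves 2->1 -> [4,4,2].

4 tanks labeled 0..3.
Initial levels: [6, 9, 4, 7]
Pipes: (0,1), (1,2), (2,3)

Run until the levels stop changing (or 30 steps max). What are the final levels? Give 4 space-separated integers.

Step 1: flows [1->0,1->2,3->2] -> levels [7 7 6 6]
Step 2: flows [0=1,1->2,2=3] -> levels [7 6 7 6]
Step 3: flows [0->1,2->1,2->3] -> levels [6 8 5 7]
Step 4: flows [1->0,1->2,3->2] -> levels [7 6 7 6]
  -> period-2 cycle: step 4 state = step 2 state; never stabilizes
  -> state at step 30: (30-2) mod 2 = 0, same as step 2 -> [7 6 7 6]

Answer: 7 6 7 6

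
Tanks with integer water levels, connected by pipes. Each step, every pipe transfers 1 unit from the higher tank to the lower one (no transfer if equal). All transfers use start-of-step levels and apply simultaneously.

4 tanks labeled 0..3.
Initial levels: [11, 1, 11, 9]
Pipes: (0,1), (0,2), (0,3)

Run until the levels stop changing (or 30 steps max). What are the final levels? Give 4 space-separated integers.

Answer: 9 7 8 8

Derivation:
Step 1: flows [0->1,0=2,0->3] -> levels [9 2 11 10]
Step 2: flows [0->1,2->0,3->0] -> levels [10 3 10 9]
Step 3: flows [0->1,0=2,0->3] -> levels [8 4 10 10]
Step 4: flows [0->1,2->0,3->0] -> levels [9 5 9 9]
Step 5: flows [0->1,0=2,0=3] -> levels [8 6 9 9]
Step 6: flows [0->1,2->0,3->0] -> levels [9 7 8 8]
Step 7: flows [0->1,0->2,0->3] -> levels [6 8 9 9]
Step 8: flows [1->0,2->0,3->0] -> levels [9 7 8 8]
  -> period-2 cycle: step 8 state = step 6 state; never stabilizes
  -> state at step 30: (30-6) mod 2 = 0, same as step 6 -> [9 7 8 8]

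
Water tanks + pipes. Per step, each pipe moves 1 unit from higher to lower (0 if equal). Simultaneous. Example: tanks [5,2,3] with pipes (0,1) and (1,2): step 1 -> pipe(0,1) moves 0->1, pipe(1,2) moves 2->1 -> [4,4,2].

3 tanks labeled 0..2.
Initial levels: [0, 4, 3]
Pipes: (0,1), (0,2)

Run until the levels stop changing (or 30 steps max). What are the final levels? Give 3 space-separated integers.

Answer: 3 2 2

Derivation:
Step 1: flows [1->0,2->0] -> levels [2 3 2]
Step 2: flows [1->0,0=2] -> levels [3 2 2]
Step 3: flows [0->1,0->2] -> levels [1 3 3]
Step 4: flows [1->0,2->0] -> levels [3 2 2]
  -> period-2 cycle: step 4 state = step 2 state; never stabilizes
  -> state at step 30: (30-2) mod 2 = 0, same as step 2 -> [3 2 2]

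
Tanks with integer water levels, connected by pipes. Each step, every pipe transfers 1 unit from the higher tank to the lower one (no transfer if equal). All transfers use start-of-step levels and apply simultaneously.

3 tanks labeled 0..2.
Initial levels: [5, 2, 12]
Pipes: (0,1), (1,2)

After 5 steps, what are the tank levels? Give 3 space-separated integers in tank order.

Answer: 6 6 7

Derivation:
Step 1: flows [0->1,2->1] -> levels [4 4 11]
Step 2: flows [0=1,2->1] -> levels [4 5 10]
Step 3: flows [1->0,2->1] -> levels [5 5 9]
Step 4: flows [0=1,2->1] -> levels [5 6 8]
Step 5: flows [1->0,2->1] -> levels [6 6 7]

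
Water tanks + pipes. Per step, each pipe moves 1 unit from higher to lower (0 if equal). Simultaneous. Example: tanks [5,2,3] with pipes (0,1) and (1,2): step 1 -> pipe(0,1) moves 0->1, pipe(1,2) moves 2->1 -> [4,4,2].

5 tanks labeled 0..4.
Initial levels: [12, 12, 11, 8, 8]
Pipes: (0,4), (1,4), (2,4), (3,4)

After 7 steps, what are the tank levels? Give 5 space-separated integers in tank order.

Step 1: flows [0->4,1->4,2->4,3=4] -> levels [11 11 10 8 11]
Step 2: flows [0=4,1=4,4->2,4->3] -> levels [11 11 11 9 9]
Step 3: flows [0->4,1->4,2->4,3=4] -> levels [10 10 10 9 12]
Step 4: flows [4->0,4->1,4->2,4->3] -> levels [11 11 11 10 8]
Step 5: flows [0->4,1->4,2->4,3->4] -> levels [10 10 10 9 12]
  -> period-2 cycle: step 5 state = step 3 state
  -> state at step 7: (7-3) mod 2 = 0, same as step 3 -> [10 10 10 9 12]

Answer: 10 10 10 9 12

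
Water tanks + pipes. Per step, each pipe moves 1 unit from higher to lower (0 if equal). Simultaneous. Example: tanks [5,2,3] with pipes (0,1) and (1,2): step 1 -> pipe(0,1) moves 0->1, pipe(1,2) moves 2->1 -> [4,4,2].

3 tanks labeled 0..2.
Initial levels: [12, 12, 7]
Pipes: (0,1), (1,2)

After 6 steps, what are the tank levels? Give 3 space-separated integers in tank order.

Step 1: flows [0=1,1->2] -> levels [12 11 8]
Step 2: flows [0->1,1->2] -> levels [11 11 9]
Step 3: flows [0=1,1->2] -> levels [11 10 10]
Step 4: flows [0->1,1=2] -> levels [10 11 10]
Step 5: flows [1->0,1->2] -> levels [11 9 11]
Step 6: flows [0->1,2->1] -> levels [10 11 10]

Answer: 10 11 10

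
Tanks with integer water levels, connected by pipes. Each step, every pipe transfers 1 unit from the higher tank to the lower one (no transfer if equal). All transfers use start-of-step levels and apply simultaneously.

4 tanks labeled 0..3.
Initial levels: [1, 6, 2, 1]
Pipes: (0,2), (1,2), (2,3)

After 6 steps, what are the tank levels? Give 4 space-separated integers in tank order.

Step 1: flows [2->0,1->2,2->3] -> levels [2 5 1 2]
Step 2: flows [0->2,1->2,3->2] -> levels [1 4 4 1]
Step 3: flows [2->0,1=2,2->3] -> levels [2 4 2 2]
Step 4: flows [0=2,1->2,2=3] -> levels [2 3 3 2]
Step 5: flows [2->0,1=2,2->3] -> levels [3 3 1 3]
Step 6: flows [0->2,1->2,3->2] -> levels [2 2 4 2]

Answer: 2 2 4 2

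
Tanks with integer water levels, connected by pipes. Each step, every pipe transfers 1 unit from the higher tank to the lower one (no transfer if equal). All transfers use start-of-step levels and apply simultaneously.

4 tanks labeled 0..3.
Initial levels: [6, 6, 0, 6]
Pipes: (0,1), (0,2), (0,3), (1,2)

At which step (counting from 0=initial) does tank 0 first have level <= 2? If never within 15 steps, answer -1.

Answer: -1

Derivation:
Step 1: flows [0=1,0->2,0=3,1->2] -> levels [5 5 2 6]
Step 2: flows [0=1,0->2,3->0,1->2] -> levels [5 4 4 5]
Step 3: flows [0->1,0->2,0=3,1=2] -> levels [3 5 5 5]
Step 4: flows [1->0,2->0,3->0,1=2] -> levels [6 4 4 4]
Step 5: flows [0->1,0->2,0->3,1=2] -> levels [3 5 5 5]
  -> period-2 cycle (repeats step 3); tank 0 never drops to <=2
Tank 0 never reaches <=2 within 15 steps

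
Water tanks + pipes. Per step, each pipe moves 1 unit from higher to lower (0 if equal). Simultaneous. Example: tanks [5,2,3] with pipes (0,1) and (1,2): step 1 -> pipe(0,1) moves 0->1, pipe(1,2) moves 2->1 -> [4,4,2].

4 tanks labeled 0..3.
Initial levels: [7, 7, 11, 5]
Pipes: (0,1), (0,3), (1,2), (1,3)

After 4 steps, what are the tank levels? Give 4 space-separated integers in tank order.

Step 1: flows [0=1,0->3,2->1,1->3] -> levels [6 7 10 7]
Step 2: flows [1->0,3->0,2->1,1=3] -> levels [8 7 9 6]
Step 3: flows [0->1,0->3,2->1,1->3] -> levels [6 8 8 8]
Step 4: flows [1->0,3->0,1=2,1=3] -> levels [8 7 8 7]

Answer: 8 7 8 7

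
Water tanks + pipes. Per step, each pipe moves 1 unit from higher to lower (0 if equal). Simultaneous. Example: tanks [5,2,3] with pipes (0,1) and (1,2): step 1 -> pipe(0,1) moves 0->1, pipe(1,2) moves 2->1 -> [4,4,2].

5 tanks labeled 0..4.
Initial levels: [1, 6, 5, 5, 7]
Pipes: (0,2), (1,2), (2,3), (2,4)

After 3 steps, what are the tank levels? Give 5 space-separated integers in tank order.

Answer: 3 5 6 5 5

Derivation:
Step 1: flows [2->0,1->2,2=3,4->2] -> levels [2 5 6 5 6]
Step 2: flows [2->0,2->1,2->3,2=4] -> levels [3 6 3 6 6]
Step 3: flows [0=2,1->2,3->2,4->2] -> levels [3 5 6 5 5]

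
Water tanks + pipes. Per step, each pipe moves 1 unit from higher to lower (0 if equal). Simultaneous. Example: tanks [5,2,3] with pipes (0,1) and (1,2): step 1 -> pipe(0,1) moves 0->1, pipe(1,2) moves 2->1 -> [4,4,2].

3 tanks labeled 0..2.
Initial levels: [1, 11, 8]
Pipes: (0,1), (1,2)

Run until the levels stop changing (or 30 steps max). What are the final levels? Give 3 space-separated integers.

Answer: 7 6 7

Derivation:
Step 1: flows [1->0,1->2] -> levels [2 9 9]
Step 2: flows [1->0,1=2] -> levels [3 8 9]
Step 3: flows [1->0,2->1] -> levels [4 8 8]
Step 4: flows [1->0,1=2] -> levels [5 7 8]
Step 5: flows [1->0,2->1] -> levels [6 7 7]
Step 6: flows [1->0,1=2] -> levels [7 6 7]
Step 7: flows [0->1,2->1] -> levels [6 8 6]
Step 8: flows [1->0,1->2] -> levels [7 6 7]
  -> period-2 cycle: step 8 state = step 6 state; never stabilizes
  -> state at step 30: (30-6) mod 2 = 0, same as step 6 -> [7 6 7]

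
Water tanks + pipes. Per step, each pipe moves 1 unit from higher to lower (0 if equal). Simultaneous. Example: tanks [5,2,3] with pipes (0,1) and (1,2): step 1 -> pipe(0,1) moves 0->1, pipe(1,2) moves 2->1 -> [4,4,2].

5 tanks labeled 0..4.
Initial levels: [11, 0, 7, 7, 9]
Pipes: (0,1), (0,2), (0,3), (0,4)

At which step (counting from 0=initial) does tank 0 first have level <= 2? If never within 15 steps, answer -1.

Answer: -1

Derivation:
Step 1: flows [0->1,0->2,0->3,0->4] -> levels [7 1 8 8 10]
Step 2: flows [0->1,2->0,3->0,4->0] -> levels [9 2 7 7 9]
Step 3: flows [0->1,0->2,0->3,0=4] -> levels [6 3 8 8 9]
Step 4: flows [0->1,2->0,3->0,4->0] -> levels [8 4 7 7 8]
Step 5: flows [0->1,0->2,0->3,0=4] -> levels [5 5 8 8 8]
Step 6: flows [0=1,2->0,3->0,4->0] -> levels [8 5 7 7 7]
Step 7: flows [0->1,0->2,0->3,0->4] -> levels [4 6 8 8 8]
Step 8: flows [1->0,2->0,3->0,4->0] -> levels [8 5 7 7 7]
  -> period-2 cycle (repeats step 6); tank 0 never drops to <=2
Tank 0 never reaches <=2 within 15 steps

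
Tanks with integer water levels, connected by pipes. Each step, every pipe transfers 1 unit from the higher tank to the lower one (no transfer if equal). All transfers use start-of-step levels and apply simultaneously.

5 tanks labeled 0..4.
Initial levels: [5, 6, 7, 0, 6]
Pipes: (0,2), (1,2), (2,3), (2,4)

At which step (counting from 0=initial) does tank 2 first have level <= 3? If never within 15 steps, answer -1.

Answer: 1

Derivation:
Step 1: flows [2->0,2->1,2->3,2->4] -> levels [6 7 3 1 7]
Tank 2 first reaches <=3 at step 1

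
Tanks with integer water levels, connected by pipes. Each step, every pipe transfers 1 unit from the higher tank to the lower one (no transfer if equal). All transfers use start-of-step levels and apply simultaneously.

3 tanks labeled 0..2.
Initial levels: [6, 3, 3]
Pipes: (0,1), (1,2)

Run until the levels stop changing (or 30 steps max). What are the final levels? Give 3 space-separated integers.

Answer: 4 4 4

Derivation:
Step 1: flows [0->1,1=2] -> levels [5 4 3]
Step 2: flows [0->1,1->2] -> levels [4 4 4]
Step 3: flows [0=1,1=2] -> levels [4 4 4]
  -> stable (no change)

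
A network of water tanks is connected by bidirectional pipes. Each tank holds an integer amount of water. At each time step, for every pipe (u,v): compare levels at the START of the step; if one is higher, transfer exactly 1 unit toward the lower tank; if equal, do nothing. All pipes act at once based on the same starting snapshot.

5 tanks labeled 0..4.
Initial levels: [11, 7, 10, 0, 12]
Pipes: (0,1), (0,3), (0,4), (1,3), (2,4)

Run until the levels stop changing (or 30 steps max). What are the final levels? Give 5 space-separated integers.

Answer: 9 7 9 8 7

Derivation:
Step 1: flows [0->1,0->3,4->0,1->3,4->2] -> levels [10 7 11 2 10]
Step 2: flows [0->1,0->3,0=4,1->3,2->4] -> levels [8 7 10 4 11]
Step 3: flows [0->1,0->3,4->0,1->3,4->2] -> levels [7 7 11 6 9]
Step 4: flows [0=1,0->3,4->0,1->3,2->4] -> levels [7 6 10 8 9]
Step 5: flows [0->1,3->0,4->0,3->1,2->4] -> levels [8 8 9 6 9]
Step 6: flows [0=1,0->3,4->0,1->3,2=4] -> levels [8 7 9 8 8]
Step 7: flows [0->1,0=3,0=4,3->1,2->4] -> levels [7 9 8 7 9]
Step 8: flows [1->0,0=3,4->0,1->3,4->2] -> levels [9 7 9 8 7]
Step 9: flows [0->1,0->3,0->4,3->1,2->4] -> levels [6 9 8 8 9]
Step 10: flows [1->0,3->0,4->0,1->3,4->2] -> levels [9 7 9 8 7]
  -> period-2 cycle: step 10 state = step 8 state; never stabilizes
  -> state at step 30: (30-8) mod 2 = 0, same as step 8 -> [9 7 9 8 7]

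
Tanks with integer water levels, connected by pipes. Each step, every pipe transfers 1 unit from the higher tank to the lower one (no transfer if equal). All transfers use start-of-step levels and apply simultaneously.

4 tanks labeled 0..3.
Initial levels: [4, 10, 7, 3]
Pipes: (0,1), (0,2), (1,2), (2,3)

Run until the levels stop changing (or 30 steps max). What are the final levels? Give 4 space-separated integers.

Step 1: flows [1->0,2->0,1->2,2->3] -> levels [6 8 6 4]
Step 2: flows [1->0,0=2,1->2,2->3] -> levels [7 6 6 5]
Step 3: flows [0->1,0->2,1=2,2->3] -> levels [5 7 6 6]
Step 4: flows [1->0,2->0,1->2,2=3] -> levels [7 5 6 6]
Step 5: flows [0->1,0->2,2->1,2=3] -> levels [5 7 6 6]
  -> period-2 cycle: step 5 state = step 3 state; never stabilizes
  -> state at step 30: (30-3) mod 2 = 1, same as step 4 -> [7 5 6 6]

Answer: 7 5 6 6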